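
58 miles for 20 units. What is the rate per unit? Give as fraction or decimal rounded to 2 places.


Total miles = 58
Number of units = 20
Unit rate = 58 / 20
= 2.90 miles per unit

2.90


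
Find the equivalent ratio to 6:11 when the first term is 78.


Original ratio: 6:11
First term target: 78
Scale factor = 78 / 6 = 13
Multiply second term: 11 * 13 = 143
Equivalent ratio = 78:143

78:143


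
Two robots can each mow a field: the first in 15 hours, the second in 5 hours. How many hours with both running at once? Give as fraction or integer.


Rate of A = 1/15 job per hour
Rate of B = 1/5 job per hour
Combined rate = 1/15 + 1/5
Find common denominator: (5 + 15)/(15*5) = 20/75
Combined rate = 4/15 job per hour
Time together = 1 / (4/15) = 15/4 hours

15/4


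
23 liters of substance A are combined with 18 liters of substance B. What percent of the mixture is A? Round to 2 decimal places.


Volume of A = 23 L
Volume of B = 18 L
Total volume = 23 + 18 = 41 L
Percentage of A = (23/41) * 100
= 56.10%

56.10


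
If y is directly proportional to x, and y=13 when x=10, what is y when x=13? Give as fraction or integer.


Direct proportion: y = kx
Find k: k = 13/10 = 13/10
Compute y at x=13: y = 13/10 * 13
y = 169/10

169/10


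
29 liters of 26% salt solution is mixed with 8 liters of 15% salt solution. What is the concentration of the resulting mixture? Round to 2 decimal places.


Solute in mixture 1 = 26% of 29 L = 29*26/100 = 377/50 L
Solute in mixture 2 = 15% of 8 L = 8*15/100 = 6/5 L
Total solute = 377/50 + 6/5 = 437/50 L
Total volume = 29 + 8 = 37 L
Final concentration = 437/50/37 * 100 = 23.62%

23.62


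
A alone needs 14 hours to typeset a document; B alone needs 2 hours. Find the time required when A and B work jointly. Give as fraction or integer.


Rate of A = 1/14 job per hour
Rate of B = 1/2 job per hour
Combined rate = 1/14 + 1/2
Find common denominator: (2 + 14)/(14*2) = 16/28
Combined rate = 4/7 job per hour
Time together = 1 / (4/7) = 7/4 hours

7/4


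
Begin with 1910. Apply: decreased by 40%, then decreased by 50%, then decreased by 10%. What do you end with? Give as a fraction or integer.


Start: 1910
Step 1: decrease by 40% => multiply by 60/100
  1910 * 60/100 = 1146
Step 2: decrease by 50% => multiply by 50/100
  1146 * 50/100 = 573
Step 3: decrease by 10% => multiply by 90/100
  573 * 90/100 = 5157/10
Final value = 5157/10

5157/10


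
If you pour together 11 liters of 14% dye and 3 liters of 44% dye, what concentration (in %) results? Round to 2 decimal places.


Solute in mixture 1 = 14% of 11 L = 11*14/100 = 77/50 L
Solute in mixture 2 = 44% of 3 L = 3*44/100 = 33/25 L
Total solute = 77/50 + 33/25 = 143/50 L
Total volume = 11 + 3 = 14 L
Final concentration = 143/50/14 * 100 = 20.43%

20.43


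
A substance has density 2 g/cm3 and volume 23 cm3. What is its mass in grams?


Using mass = density * volume
Density = 2 g/cm3
Volume = 23 cm3
Mass = 2 * 23
= 46 g

46


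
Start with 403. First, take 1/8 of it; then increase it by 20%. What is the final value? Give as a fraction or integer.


Start with 403.
Step 1: Take 1/8: 403 * 1/8 = 403/8
Step 2: Increase by 20%: 403/8 * 120/100 = 1209/20
Final result = 1209/20

1209/20


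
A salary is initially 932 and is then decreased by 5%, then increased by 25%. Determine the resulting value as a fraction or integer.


Start: 932
Step 1: decrease by 5% => multiply by 95/100
  932 * 95/100 = 4427/5
Step 2: increase by 25% => multiply by 125/100
  4427/5 * 125/100 = 4427/4
Final value = 4427/4

4427/4


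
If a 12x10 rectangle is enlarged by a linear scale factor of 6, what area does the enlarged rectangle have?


Original dimensions: 12 x 10
Enlargement factor = 6
New width = 12 * 6 = 72
New height = 10 * 6 = 60
New area = 72 * 60 = 4320

4320


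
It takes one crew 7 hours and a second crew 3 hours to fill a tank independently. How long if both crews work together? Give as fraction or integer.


Rate of A = 1/7 job per hour
Rate of B = 1/3 job per hour
Combined rate = 1/7 + 1/3
Find common denominator: (3 + 7)/(7*3) = 10/21
Combined rate = 10/21 job per hour
Time together = 1 / (10/21) = 21/10 hours

21/10


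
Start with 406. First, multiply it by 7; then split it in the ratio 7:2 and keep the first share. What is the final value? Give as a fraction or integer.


Start with 406.
Step 1: Multiply by 7: 406 * 7 = 2842
Step 2: Split 7:2, first share = 2842 * 7/9 = 19894/9
Final result = 19894/9

19894/9


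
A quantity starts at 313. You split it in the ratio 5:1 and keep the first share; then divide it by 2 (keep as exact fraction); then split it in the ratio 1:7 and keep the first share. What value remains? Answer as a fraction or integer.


Start with 313.
Step 1: Split 5:1, first share = 313 * 5/6 = 1565/6
Step 2: Divide by 2: 1565/6 / 2 = 1565/12
Step 3: Split 1:7, first share = 1565/12 * 1/8 = 1565/96
Final result = 1565/96

1565/96


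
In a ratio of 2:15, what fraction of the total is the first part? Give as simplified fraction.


Total parts = 2 + 15 = 17
First part fraction = 2/17
Simplify: 2/17 = 2/17

2/17


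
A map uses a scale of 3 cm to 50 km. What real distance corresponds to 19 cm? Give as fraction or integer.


Map scale: 3 cm = 50 km
Measured distance on map = 19 cm
Set up proportion: 19 * 50 / 3
= 950 / 3
= 950/3 km

950/3


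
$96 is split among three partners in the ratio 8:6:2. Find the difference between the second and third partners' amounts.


Total parts = 8 + 6 + 2 = 16
Value per part = 96 / 16 = 6
Shares: 8*6=48, 6*6=36, 2*6=12
Second share = 36, third share = 12
Difference = |36 - 12| = 24

24


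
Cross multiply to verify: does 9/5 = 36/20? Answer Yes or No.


Cross multiply to check 9/5 = 36/20
Left cross product: 9 * 20 = 180
Right cross product: 5 * 36 = 180
180 = 180
Equal, so proportions match => Yes

Yes


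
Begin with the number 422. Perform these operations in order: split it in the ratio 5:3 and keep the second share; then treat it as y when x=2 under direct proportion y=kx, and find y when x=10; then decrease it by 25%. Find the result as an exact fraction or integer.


Start with 422.
Step 1: Split 5:3, second share = 422 * 3/8 = 633/4
Step 2: Direct prop: k = (633/4)/2; new y = k*10 = 633/4*10/2 = 3165/4
Step 3: Decrease by 25%: 3165/4 * 75/100 = 9495/16
Final result = 9495/16

9495/16


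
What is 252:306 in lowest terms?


Find GCD(252, 306)
GCD = 18
Divide both by 18: 252/18 = 14, 306/18 = 17
Simplified ratio = 14:17

14:17


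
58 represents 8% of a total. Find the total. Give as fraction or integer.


Given: 58 is 8% of the whole
Set up: 58 = 8/100 * whole
whole = 58 * 100 / 8
whole = 5800 / 8
whole = 725

725


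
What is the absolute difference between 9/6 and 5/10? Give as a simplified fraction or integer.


Simplify: 9/6 = 3/2 and 5/10 = 1/2
Find common denominator: LCD = 2
Convert: 3/2 and 1/2
Difference = |3 - 1|/2 = 2/2
Simplified = 1

1


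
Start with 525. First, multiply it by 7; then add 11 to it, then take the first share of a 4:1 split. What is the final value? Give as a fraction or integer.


Start with 525.
Step 1: Multiply by 7: 525 * 7 = 3675
Step 2: Add 11: 3675+11=3686; split 4:1 first = 3686*4/5 = 14744/5
Final result = 14744/5

14744/5


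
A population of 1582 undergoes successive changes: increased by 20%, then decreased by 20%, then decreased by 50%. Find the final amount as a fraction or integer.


Start: 1582
Step 1: increase by 20% => multiply by 120/100
  1582 * 120/100 = 9492/5
Step 2: decrease by 20% => multiply by 80/100
  9492/5 * 80/100 = 37968/25
Step 3: decrease by 50% => multiply by 50/100
  37968/25 * 50/100 = 18984/25
Final value = 18984/25

18984/25


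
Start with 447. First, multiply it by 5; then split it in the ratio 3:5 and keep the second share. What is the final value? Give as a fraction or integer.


Start with 447.
Step 1: Multiply by 5: 447 * 5 = 2235
Step 2: Split 3:5, second share = 2235 * 5/8 = 11175/8
Final result = 11175/8

11175/8


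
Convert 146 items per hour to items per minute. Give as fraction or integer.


Converting from per hour to per minute
Rate = 146 items per hour
Divide by 60: 146/60
= 73/30 items per minute

73/30


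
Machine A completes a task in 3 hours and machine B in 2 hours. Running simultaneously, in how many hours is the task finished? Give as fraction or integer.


Rate of A = 1/3 job per hour
Rate of B = 1/2 job per hour
Combined rate = 1/3 + 1/2
Find common denominator: (2 + 3)/(3*2) = 5/6
Combined rate = 5/6 job per hour
Time together = 1 / (5/6) = 6/5 hours

6/5


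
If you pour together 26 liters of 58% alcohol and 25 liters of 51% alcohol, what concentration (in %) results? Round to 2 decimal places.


Solute in mixture 1 = 58% of 26 L = 26*58/100 = 377/25 L
Solute in mixture 2 = 51% of 25 L = 25*51/100 = 51/4 L
Total solute = 377/25 + 51/4 = 2783/100 L
Total volume = 26 + 25 = 51 L
Final concentration = 2783/100/51 * 100 = 54.57%

54.57


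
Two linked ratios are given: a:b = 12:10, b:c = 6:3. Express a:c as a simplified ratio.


Given a:b = 12:10 and b:c = 6:3
Make b consistent. Multiply first ratio by 6: a:b = 72:60
Multiply second ratio by 10: b:c = 60:30
Now b = 60 in both, so a:b:c = 72:60:30
Therefore a:c = 72:30
Simplify by GCD: a:c = 12:5

12:5


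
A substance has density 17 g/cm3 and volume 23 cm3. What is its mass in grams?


Using mass = density * volume
Density = 17 g/cm3
Volume = 23 cm3
Mass = 17 * 23
= 391 g

391


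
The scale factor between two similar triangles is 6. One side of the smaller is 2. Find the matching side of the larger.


Similar triangles have proportional sides
Scale factor = 6
Smaller side = 2
Corresponding larger side = 2 * 6
= 12

12


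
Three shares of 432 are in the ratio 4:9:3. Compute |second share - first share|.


Total parts = 4 + 9 + 3 = 16
Value per part = 432 / 16 = 27
Shares: 4*27=108, 9*27=243, 3*27=81
Second share = 243, first share = 108
Difference = |243 - 108| = 135

135


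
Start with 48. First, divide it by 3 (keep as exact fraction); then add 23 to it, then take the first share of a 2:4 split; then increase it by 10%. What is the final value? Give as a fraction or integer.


Start with 48.
Step 1: Divide by 3: 48 / 3 = 16
Step 2: Add 23: 16+23=39; split 2:4 first = 39*2/6 = 13
Step 3: Increase by 10%: 13 * 110/100 = 143/10
Final result = 143/10

143/10


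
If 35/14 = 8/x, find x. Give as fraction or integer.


Setting up: 35/14 = 8/x
Cross multiply: 35 * x = 14 * 8
35x = 112
x = 112/35
x = 16/5

16/5


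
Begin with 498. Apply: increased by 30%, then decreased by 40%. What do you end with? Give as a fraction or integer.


Start: 498
Step 1: increase by 30% => multiply by 130/100
  498 * 130/100 = 3237/5
Step 2: decrease by 40% => multiply by 60/100
  3237/5 * 60/100 = 9711/25
Final value = 9711/25

9711/25


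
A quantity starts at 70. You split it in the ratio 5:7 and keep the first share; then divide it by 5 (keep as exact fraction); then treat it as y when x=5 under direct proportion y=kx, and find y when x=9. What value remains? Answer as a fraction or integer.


Start with 70.
Step 1: Split 5:7, first share = 70 * 5/12 = 175/6
Step 2: Divide by 5: 175/6 / 5 = 35/6
Step 3: Direct prop: k = (35/6)/5; new y = k*9 = 35/6*9/5 = 21/2
Final result = 21/2

21/2


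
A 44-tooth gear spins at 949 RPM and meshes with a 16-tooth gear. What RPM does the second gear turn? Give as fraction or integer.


Gear ratio: teeth_A * RPM_A = teeth_B * RPM_B
44 * 949 = 16 * RPM_B
41756 = 16 * RPM_B
RPM_B = 41756 / 16
RPM_B = 10439/4

10439/4


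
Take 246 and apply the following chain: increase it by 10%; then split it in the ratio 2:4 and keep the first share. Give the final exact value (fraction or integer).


Start with 246.
Step 1: Increase by 10%: 246 * 110/100 = 1353/5
Step 2: Split 2:4, first share = 1353/5 * 2/6 = 451/5
Final result = 451/5

451/5


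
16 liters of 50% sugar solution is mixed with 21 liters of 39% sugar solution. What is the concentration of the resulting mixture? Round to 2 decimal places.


Solute in mixture 1 = 50% of 16 L = 16*50/100 = 8 L
Solute in mixture 2 = 39% of 21 L = 21*39/100 = 819/100 L
Total solute = 8 + 819/100 = 1619/100 L
Total volume = 16 + 21 = 37 L
Final concentration = 1619/100/37 * 100 = 43.76%

43.76


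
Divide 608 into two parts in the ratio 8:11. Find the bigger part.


Total parts = 8 + 11 = 19
Value per part = 608 / 19 = 32
First share = 8 * 32 = 256
Second share = 11 * 32 = 352
Larger share = 352

352


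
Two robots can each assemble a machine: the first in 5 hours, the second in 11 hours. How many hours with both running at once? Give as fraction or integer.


Rate of A = 1/5 job per hour
Rate of B = 1/11 job per hour
Combined rate = 1/5 + 1/11
Find common denominator: (11 + 5)/(5*11) = 16/55
Combined rate = 16/55 job per hour
Time together = 1 / (16/55) = 55/16 hours

55/16


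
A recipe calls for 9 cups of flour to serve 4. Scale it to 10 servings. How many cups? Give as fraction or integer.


Original: 9 cups for 4 servings
Target servings = 10
Scaling factor = 10/4
New amount = 9 * 10/4
= 90/4
= 45/2 cups

45/2


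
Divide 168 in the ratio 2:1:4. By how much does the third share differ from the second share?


Total parts = 2 + 1 + 4 = 7
Value per part = 168 / 7 = 24
Shares: 2*24=48, 1*24=24, 4*24=96
Third share = 96, second share = 24
Difference = |96 - 24| = 72

72


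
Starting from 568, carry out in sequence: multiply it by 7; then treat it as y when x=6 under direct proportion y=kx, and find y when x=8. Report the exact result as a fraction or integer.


Start with 568.
Step 1: Multiply by 7: 568 * 7 = 3976
Step 2: Direct prop: k = (3976)/6; new y = k*8 = 3976*8/6 = 15904/3
Final result = 15904/3

15904/3


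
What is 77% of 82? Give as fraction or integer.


Compute 77% of 82
Convert percentage: 77% = 77/100
Multiply: 82 * 77/100
= 6314/100
= 3157/50

3157/50


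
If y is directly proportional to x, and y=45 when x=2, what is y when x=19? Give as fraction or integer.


Direct proportion: y = kx
Find k: k = 45/2 = 45/2
Compute y at x=19: y = 45/2 * 19
y = 855/2

855/2


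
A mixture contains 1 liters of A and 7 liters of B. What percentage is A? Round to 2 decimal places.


Volume of A = 1 L
Volume of B = 7 L
Total volume = 1 + 7 = 8 L
Percentage of A = (1/8) * 100
= 12.50%

12.50


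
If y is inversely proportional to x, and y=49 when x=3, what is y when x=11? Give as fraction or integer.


Inverse proportion: y = k/x
Find k: k = 3 * 49 = 147
Compute y at x=11: y = 147/11
y = 147/11

147/11


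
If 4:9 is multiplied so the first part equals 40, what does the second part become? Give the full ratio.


Original ratio: 4:9
First term target: 40
Scale factor = 40 / 4 = 10
Multiply second term: 9 * 10 = 90
Equivalent ratio = 40:90

40:90


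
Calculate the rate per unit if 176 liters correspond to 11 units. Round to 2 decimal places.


Total liters = 176
Number of units = 11
Unit rate = 176 / 11
= 16 liters per unit

16


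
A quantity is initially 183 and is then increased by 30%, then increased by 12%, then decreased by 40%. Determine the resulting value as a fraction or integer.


Start: 183
Step 1: increase by 30% => multiply by 130/100
  183 * 130/100 = 2379/10
Step 2: increase by 12% => multiply by 112/100
  2379/10 * 112/100 = 33306/125
Step 3: decrease by 40% => multiply by 60/100
  33306/125 * 60/100 = 99918/625
Final value = 99918/625

99918/625


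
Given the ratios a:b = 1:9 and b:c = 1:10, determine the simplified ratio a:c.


Given a:b = 1:9 and b:c = 1:10
Make b consistent. Multiply first ratio by 1: a:b = 1:9
Multiply second ratio by 9: b:c = 9:90
Now b = 9 in both, so a:b:c = 1:9:90
Therefore a:c = 1:90
Simplify by GCD: a:c = 1:90

1:90


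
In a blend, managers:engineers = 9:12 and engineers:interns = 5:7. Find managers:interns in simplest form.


Given a:b = 9:12 and b:c = 5:7
Make b consistent. Multiply first ratio by 5: a:b = 45:60
Multiply second ratio by 12: b:c = 60:84
Now b = 60 in both, so a:b:c = 45:60:84
Therefore a:c = 45:84
Simplify by GCD: a:c = 15:28

15:28


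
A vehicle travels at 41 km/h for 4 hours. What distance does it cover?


Using distance = speed * time
Speed = 41 km/h
Time = 4 hours
Distance = 41 * 4
= 164 km

164


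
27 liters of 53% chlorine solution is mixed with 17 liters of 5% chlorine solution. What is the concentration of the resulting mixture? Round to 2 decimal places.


Solute in mixture 1 = 53% of 27 L = 27*53/100 = 1431/100 L
Solute in mixture 2 = 5% of 17 L = 17*5/100 = 17/20 L
Total solute = 1431/100 + 17/20 = 379/25 L
Total volume = 27 + 17 = 44 L
Final concentration = 379/25/44 * 100 = 34.45%

34.45


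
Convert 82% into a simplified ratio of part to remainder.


Part = 82%, Remainder = 18%
Ratio = 82:18
GCD(82, 18) = 2
Simplify: 41:9 = 41:9

41:9


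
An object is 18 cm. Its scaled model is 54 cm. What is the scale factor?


Original length = 18 cm
Scaled length = 54 cm
Scale factor = 54 / 18
= 3

3


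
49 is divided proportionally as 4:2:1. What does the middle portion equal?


Ratio = 4:2:1
Total parts = 4 + 2 + 1 = 7
Value per part = 49 / 7 = 7
First share = 4 * 7 = 28
Middle share = 2 * 7 = 14
Third share = 1 * 7 = 7

14


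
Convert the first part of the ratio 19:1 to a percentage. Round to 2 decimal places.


Total parts = 19 + 1 = 20
First part fraction = 19/20
Percentage = (19/20) * 100
= 0.95 * 100
= 95.00%

95.00


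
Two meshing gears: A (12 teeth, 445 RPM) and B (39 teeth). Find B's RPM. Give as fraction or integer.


Gear ratio: teeth_A * RPM_A = teeth_B * RPM_B
12 * 445 = 39 * RPM_B
5340 = 39 * RPM_B
RPM_B = 5340 / 39
RPM_B = 1780/13

1780/13


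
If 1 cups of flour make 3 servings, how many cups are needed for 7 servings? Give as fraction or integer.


Original: 1 cups for 3 servings
Target servings = 7
Scaling factor = 7/3
New amount = 1 * 7/3
= 7/3
= 7/3 cups

7/3


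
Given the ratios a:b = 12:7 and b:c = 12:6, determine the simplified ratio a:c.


Given a:b = 12:7 and b:c = 12:6
Make b consistent. Multiply first ratio by 12: a:b = 144:84
Multiply second ratio by 7: b:c = 84:42
Now b = 84 in both, so a:b:c = 144:84:42
Therefore a:c = 144:42
Simplify by GCD: a:c = 24:7

24:7


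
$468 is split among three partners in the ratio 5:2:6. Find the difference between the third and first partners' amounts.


Total parts = 5 + 2 + 6 = 13
Value per part = 468 / 13 = 36
Shares: 5*36=180, 2*36=72, 6*36=216
Third share = 216, first share = 180
Difference = |216 - 180| = 36

36


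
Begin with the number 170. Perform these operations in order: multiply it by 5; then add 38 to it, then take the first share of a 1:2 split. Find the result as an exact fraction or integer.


Start with 170.
Step 1: Multiply by 5: 170 * 5 = 850
Step 2: Add 38: 850+38=888; split 1:2 first = 888*1/3 = 296
Final result = 296

296


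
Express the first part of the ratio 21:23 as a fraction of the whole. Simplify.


Total parts = 21 + 23 = 44
First part fraction = 21/44
Simplify: 21/44 = 21/44

21/44


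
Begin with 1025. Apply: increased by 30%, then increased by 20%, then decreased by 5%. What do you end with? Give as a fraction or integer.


Start: 1025
Step 1: increase by 30% => multiply by 130/100
  1025 * 130/100 = 2665/2
Step 2: increase by 20% => multiply by 120/100
  2665/2 * 120/100 = 1599
Step 3: decrease by 5% => multiply by 95/100
  1599 * 95/100 = 30381/20
Final value = 30381/20

30381/20


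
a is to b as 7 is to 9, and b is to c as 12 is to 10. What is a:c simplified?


Given a:b = 7:9 and b:c = 12:10
Make b consistent. Multiply first ratio by 12: a:b = 84:108
Multiply second ratio by 9: b:c = 108:90
Now b = 108 in both, so a:b:c = 84:108:90
Therefore a:c = 84:90
Simplify by GCD: a:c = 14:15

14:15


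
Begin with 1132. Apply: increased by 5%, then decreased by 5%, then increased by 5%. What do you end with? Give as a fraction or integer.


Start: 1132
Step 1: increase by 5% => multiply by 105/100
  1132 * 105/100 = 5943/5
Step 2: decrease by 5% => multiply by 95/100
  5943/5 * 95/100 = 112917/100
Step 3: increase by 5% => multiply by 105/100
  112917/100 * 105/100 = 2371257/2000
Final value = 2371257/2000

2371257/2000


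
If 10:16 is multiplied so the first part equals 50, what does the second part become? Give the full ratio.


Original ratio: 10:16
First term target: 50
Scale factor = 50 / 10 = 5
Multiply second term: 16 * 5 = 80
Equivalent ratio = 50:80

50:80


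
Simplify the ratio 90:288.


Find GCD(90, 288)
GCD = 18
Divide both by 18: 90/18 = 5, 288/18 = 16
Simplified ratio = 5:16

5:16


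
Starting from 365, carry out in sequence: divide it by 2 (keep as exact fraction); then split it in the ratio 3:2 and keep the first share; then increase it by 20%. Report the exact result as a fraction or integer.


Start with 365.
Step 1: Divide by 2: 365 / 2 = 365/2
Step 2: Split 3:2, first share = 365/2 * 3/5 = 219/2
Step 3: Increase by 20%: 219/2 * 120/100 = 657/5
Final result = 657/5

657/5


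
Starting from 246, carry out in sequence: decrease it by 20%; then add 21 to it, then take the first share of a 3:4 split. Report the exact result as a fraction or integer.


Start with 246.
Step 1: Decrease by 20%: 246 * 80/100 = 984/5
Step 2: Add 21: 984/5+21=1089/5; split 3:4 first = 1089/5*3/7 = 3267/35
Final result = 3267/35

3267/35


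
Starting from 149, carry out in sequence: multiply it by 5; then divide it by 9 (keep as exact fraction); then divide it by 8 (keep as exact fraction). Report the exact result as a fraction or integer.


Start with 149.
Step 1: Multiply by 5: 149 * 5 = 745
Step 2: Divide by 9: 745 / 9 = 745/9
Step 3: Divide by 8: 745/9 / 8 = 745/72
Final result = 745/72

745/72


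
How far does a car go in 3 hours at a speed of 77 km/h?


Using distance = speed * time
Speed = 77 km/h
Time = 3 hours
Distance = 77 * 3
= 231 km

231


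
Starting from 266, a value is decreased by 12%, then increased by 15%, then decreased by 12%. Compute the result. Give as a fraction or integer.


Start: 266
Step 1: decrease by 12% => multiply by 88/100
  266 * 88/100 = 5852/25
Step 2: increase by 15% => multiply by 115/100
  5852/25 * 115/100 = 33649/125
Step 3: decrease by 12% => multiply by 88/100
  33649/125 * 88/100 = 740278/3125
Final value = 740278/3125

740278/3125


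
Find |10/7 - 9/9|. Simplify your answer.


Simplify: 10/7 = 10/7 and 9/9 = 1
Find common denominator: LCD = 7
Convert: 10/7 and 7/7
Difference = |10 - 7|/7 = 3/7
Simplified = 3/7

3/7


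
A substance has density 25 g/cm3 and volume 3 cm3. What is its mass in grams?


Using mass = density * volume
Density = 25 g/cm3
Volume = 3 cm3
Mass = 25 * 3
= 75 g

75


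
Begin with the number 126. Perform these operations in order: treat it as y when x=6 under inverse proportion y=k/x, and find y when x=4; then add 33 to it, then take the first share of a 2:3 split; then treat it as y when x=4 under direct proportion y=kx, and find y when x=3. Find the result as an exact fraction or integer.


Start with 126.
Step 1: Inverse prop: k = (126)*6; new y = k/4 = 126*6/4 = 189
Step 2: Add 33: 189+33=222; split 2:3 first = 222*2/5 = 444/5
Step 3: Direct prop: k = (444/5)/4; new y = k*3 = 444/5*3/4 = 333/5
Final result = 333/5

333/5


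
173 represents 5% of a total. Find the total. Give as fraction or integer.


Given: 173 is 5% of the whole
Set up: 173 = 5/100 * whole
whole = 173 * 100 / 5
whole = 17300 / 5
whole = 3460

3460


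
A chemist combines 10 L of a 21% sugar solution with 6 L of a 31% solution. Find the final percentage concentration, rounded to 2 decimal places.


Solute in mixture 1 = 21% of 10 L = 10*21/100 = 21/10 L
Solute in mixture 2 = 31% of 6 L = 6*31/100 = 93/50 L
Total solute = 21/10 + 93/50 = 99/25 L
Total volume = 10 + 6 = 16 L
Final concentration = 99/25/16 * 100 = 24.75%

24.75


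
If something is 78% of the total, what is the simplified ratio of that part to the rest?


Part = 78%, Remainder = 22%
Ratio = 78:22
GCD(78, 22) = 2
Simplify: 39:11 = 39:11

39:11


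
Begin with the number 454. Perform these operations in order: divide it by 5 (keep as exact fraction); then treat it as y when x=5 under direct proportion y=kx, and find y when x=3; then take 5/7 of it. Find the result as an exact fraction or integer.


Start with 454.
Step 1: Divide by 5: 454 / 5 = 454/5
Step 2: Direct prop: k = (454/5)/5; new y = k*3 = 454/5*3/5 = 1362/25
Step 3: Take 5/7: 1362/25 * 5/7 = 1362/35
Final result = 1362/35

1362/35


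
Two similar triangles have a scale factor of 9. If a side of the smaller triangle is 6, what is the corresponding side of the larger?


Similar triangles have proportional sides
Scale factor = 9
Smaller side = 6
Corresponding larger side = 6 * 9
= 54

54


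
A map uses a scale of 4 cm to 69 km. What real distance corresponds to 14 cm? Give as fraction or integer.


Map scale: 4 cm = 69 km
Measured distance on map = 14 cm
Set up proportion: 14 * 69 / 4
= 966 / 4
= 483/2 km

483/2


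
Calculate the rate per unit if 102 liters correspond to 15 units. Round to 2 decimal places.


Total liters = 102
Number of units = 15
Unit rate = 102 / 15
= 6.80 liters per unit

6.80


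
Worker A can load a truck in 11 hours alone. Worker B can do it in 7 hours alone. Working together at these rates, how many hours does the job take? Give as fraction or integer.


Rate of A = 1/11 job per hour
Rate of B = 1/7 job per hour
Combined rate = 1/11 + 1/7
Find common denominator: (7 + 11)/(11*7) = 18/77
Combined rate = 18/77 job per hour
Time together = 1 / (18/77) = 77/18 hours

77/18


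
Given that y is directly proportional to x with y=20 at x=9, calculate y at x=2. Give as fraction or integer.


Direct proportion: y = kx
Find k: k = 20/9 = 20/9
Compute y at x=2: y = 20/9 * 2
y = 40/9

40/9


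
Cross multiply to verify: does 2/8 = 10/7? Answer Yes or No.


Cross multiply to check 2/8 = 10/7
Left cross product: 2 * 7 = 14
Right cross product: 8 * 10 = 80
14 != 80
Not equal, so proportions differ => No

No


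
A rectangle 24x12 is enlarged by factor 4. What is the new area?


Original dimensions: 24 x 12
Enlargement factor = 4
New width = 24 * 4 = 96
New height = 12 * 4 = 48
New area = 96 * 48 = 4608

4608


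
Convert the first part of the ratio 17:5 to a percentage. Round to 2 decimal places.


Total parts = 17 + 5 = 22
First part fraction = 17/22
Percentage = (17/22) * 100
= 0.772727 * 100
= 77.27%

77.27


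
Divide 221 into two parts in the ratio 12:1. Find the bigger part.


Total parts = 12 + 1 = 13
Value per part = 221 / 13 = 17
First share = 12 * 17 = 204
Second share = 1 * 17 = 17
Larger share = 204

204


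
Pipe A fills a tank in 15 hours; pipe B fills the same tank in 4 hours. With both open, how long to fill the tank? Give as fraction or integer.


Rate of A = 1/15 job per hour
Rate of B = 1/4 job per hour
Combined rate = 1/15 + 1/4
Find common denominator: (4 + 15)/(15*4) = 19/60
Combined rate = 19/60 job per hour
Time together = 1 / (19/60) = 60/19 hours

60/19


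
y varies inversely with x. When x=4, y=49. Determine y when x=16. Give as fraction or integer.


Inverse proportion: y = k/x
Find k: k = 4 * 49 = 196
Compute y at x=16: y = 196/16
y = 49/4

49/4


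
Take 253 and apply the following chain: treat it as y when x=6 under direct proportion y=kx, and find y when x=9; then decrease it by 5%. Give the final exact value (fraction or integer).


Start with 253.
Step 1: Direct prop: k = (253)/6; new y = k*9 = 253*9/6 = 759/2
Step 2: Decrease by 5%: 759/2 * 95/100 = 14421/40
Final result = 14421/40

14421/40


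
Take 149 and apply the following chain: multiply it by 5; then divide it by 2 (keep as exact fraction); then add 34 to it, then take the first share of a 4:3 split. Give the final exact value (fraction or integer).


Start with 149.
Step 1: Multiply by 5: 149 * 5 = 745
Step 2: Divide by 2: 745 / 2 = 745/2
Step 3: Add 34: 745/2+34=813/2; split 4:3 first = 813/2*4/7 = 1626/7
Final result = 1626/7

1626/7


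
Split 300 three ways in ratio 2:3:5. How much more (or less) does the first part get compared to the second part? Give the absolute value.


Total parts = 2 + 3 + 5 = 10
Value per part = 300 / 10 = 30
Shares: 2*30=60, 3*30=90, 5*30=150
First share = 60, second share = 90
Difference = |60 - 90| = 30

30


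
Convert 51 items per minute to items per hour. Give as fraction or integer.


Converting from per minute to per hour
Rate = 51 items per minute
Multiply by 60: 51 * 60
= 3060 items per hour

3060


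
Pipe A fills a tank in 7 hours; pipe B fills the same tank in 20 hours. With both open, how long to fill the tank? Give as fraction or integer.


Rate of A = 1/7 job per hour
Rate of B = 1/20 job per hour
Combined rate = 1/7 + 1/20
Find common denominator: (20 + 7)/(7*20) = 27/140
Combined rate = 27/140 job per hour
Time together = 1 / (27/140) = 140/27 hours

140/27


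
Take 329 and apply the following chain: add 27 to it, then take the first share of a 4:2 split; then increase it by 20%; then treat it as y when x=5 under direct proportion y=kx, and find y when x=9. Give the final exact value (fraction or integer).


Start with 329.
Step 1: Add 27: 329+27=356; split 4:2 first = 356*4/6 = 712/3
Step 2: Increase by 20%: 712/3 * 120/100 = 1424/5
Step 3: Direct prop: k = (1424/5)/5; new y = k*9 = 1424/5*9/5 = 12816/25
Final result = 12816/25

12816/25


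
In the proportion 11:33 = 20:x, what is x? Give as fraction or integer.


Setting up: 11/33 = 20/x
Cross multiply: 11 * x = 33 * 20
11x = 660
x = 660/11
x = 60

60


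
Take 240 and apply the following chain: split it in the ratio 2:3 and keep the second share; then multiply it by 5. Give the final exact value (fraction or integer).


Start with 240.
Step 1: Split 2:3, second share = 240 * 3/5 = 144
Step 2: Multiply by 5: 144 * 5 = 720
Final result = 720

720


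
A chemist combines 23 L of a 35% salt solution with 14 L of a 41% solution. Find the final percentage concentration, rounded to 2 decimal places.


Solute in mixture 1 = 35% of 23 L = 23*35/100 = 161/20 L
Solute in mixture 2 = 41% of 14 L = 14*41/100 = 287/50 L
Total solute = 161/20 + 287/50 = 1379/100 L
Total volume = 23 + 14 = 37 L
Final concentration = 1379/100/37 * 100 = 37.27%

37.27


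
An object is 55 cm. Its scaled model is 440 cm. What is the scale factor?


Original length = 55 cm
Scaled length = 440 cm
Scale factor = 440 / 55
= 8

8


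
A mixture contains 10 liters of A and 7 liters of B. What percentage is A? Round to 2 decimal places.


Volume of A = 10 L
Volume of B = 7 L
Total volume = 10 + 7 = 17 L
Percentage of A = (10/17) * 100
= 58.82%

58.82


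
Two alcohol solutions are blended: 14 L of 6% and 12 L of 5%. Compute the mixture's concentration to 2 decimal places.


Solute in mixture 1 = 6% of 14 L = 14*6/100 = 21/25 L
Solute in mixture 2 = 5% of 12 L = 12*5/100 = 3/5 L
Total solute = 21/25 + 3/5 = 36/25 L
Total volume = 14 + 12 = 26 L
Final concentration = 36/25/26 * 100 = 5.54%

5.54


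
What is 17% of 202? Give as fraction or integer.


Compute 17% of 202
Convert percentage: 17% = 17/100
Multiply: 202 * 17/100
= 3434/100
= 1717/50

1717/50


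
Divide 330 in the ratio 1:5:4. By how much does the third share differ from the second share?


Total parts = 1 + 5 + 4 = 10
Value per part = 330 / 10 = 33
Shares: 1*33=33, 5*33=165, 4*33=132
Third share = 132, second share = 165
Difference = |132 - 165| = 33

33


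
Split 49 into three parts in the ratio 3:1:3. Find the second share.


Ratio = 3:1:3
Total parts = 3 + 1 + 3 = 7
Value per part = 49 / 7 = 7
First share = 3 * 7 = 21
Middle share = 1 * 7 = 7
Third share = 3 * 7 = 21

7


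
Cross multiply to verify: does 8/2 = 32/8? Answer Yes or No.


Cross multiply to check 8/2 = 32/8
Left cross product: 8 * 8 = 64
Right cross product: 2 * 32 = 64
64 = 64
Equal, so proportions match => Yes

Yes


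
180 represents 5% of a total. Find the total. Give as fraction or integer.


Given: 180 is 5% of the whole
Set up: 180 = 5/100 * whole
whole = 180 * 100 / 5
whole = 18000 / 5
whole = 3600

3600


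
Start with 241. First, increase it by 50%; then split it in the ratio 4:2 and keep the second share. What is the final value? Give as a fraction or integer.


Start with 241.
Step 1: Increase by 50%: 241 * 150/100 = 723/2
Step 2: Split 4:2, second share = 723/2 * 2/6 = 241/2
Final result = 241/2

241/2


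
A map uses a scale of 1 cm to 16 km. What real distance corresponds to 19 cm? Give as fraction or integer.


Map scale: 1 cm = 16 km
Measured distance on map = 19 cm
Set up proportion: 19 * 16 / 1
= 304 / 1
= 304 km

304


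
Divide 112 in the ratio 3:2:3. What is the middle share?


Ratio = 3:2:3
Total parts = 3 + 2 + 3 = 8
Value per part = 112 / 8 = 14
First share = 3 * 14 = 42
Middle share = 2 * 14 = 28
Third share = 3 * 14 = 42

28


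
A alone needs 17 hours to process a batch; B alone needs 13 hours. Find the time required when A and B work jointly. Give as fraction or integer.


Rate of A = 1/17 job per hour
Rate of B = 1/13 job per hour
Combined rate = 1/17 + 1/13
Find common denominator: (13 + 17)/(17*13) = 30/221
Combined rate = 30/221 job per hour
Time together = 1 / (30/221) = 221/30 hours

221/30


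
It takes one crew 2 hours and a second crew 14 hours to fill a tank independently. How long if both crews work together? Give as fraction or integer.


Rate of A = 1/2 job per hour
Rate of B = 1/14 job per hour
Combined rate = 1/2 + 1/14
Find common denominator: (14 + 2)/(2*14) = 16/28
Combined rate = 4/7 job per hour
Time together = 1 / (4/7) = 7/4 hours

7/4


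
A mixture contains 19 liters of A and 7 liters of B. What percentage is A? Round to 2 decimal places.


Volume of A = 19 L
Volume of B = 7 L
Total volume = 19 + 7 = 26 L
Percentage of A = (19/26) * 100
= 73.08%

73.08


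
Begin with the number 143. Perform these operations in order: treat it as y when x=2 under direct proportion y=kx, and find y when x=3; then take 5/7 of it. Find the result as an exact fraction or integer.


Start with 143.
Step 1: Direct prop: k = (143)/2; new y = k*3 = 143*3/2 = 429/2
Step 2: Take 5/7: 429/2 * 5/7 = 2145/14
Final result = 2145/14

2145/14


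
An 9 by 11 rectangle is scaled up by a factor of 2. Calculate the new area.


Original dimensions: 9 x 11
Enlargement factor = 2
New width = 9 * 2 = 18
New height = 11 * 2 = 22
New area = 18 * 22 = 396

396


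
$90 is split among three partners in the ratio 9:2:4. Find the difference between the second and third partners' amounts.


Total parts = 9 + 2 + 4 = 15
Value per part = 90 / 15 = 6
Shares: 9*6=54, 2*6=12, 4*6=24
Second share = 12, third share = 24
Difference = |12 - 24| = 12

12


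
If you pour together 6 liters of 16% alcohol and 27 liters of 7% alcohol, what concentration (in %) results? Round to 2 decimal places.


Solute in mixture 1 = 16% of 6 L = 6*16/100 = 24/25 L
Solute in mixture 2 = 7% of 27 L = 27*7/100 = 189/100 L
Total solute = 24/25 + 189/100 = 57/20 L
Total volume = 6 + 27 = 33 L
Final concentration = 57/20/33 * 100 = 8.64%

8.64


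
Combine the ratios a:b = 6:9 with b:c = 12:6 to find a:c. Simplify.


Given a:b = 6:9 and b:c = 12:6
Make b consistent. Multiply first ratio by 12: a:b = 72:108
Multiply second ratio by 9: b:c = 108:54
Now b = 108 in both, so a:b:c = 72:108:54
Therefore a:c = 72:54
Simplify by GCD: a:c = 4:3

4:3


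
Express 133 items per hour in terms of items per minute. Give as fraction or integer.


Converting from per hour to per minute
Rate = 133 items per hour
Divide by 60: 133/60
= 133/60 items per minute

133/60


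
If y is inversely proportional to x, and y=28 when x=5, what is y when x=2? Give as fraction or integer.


Inverse proportion: y = k/x
Find k: k = 5 * 28 = 140
Compute y at x=2: y = 140/2
y = 70

70


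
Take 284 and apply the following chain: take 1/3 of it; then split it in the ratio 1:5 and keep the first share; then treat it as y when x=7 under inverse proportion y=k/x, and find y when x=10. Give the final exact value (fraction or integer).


Start with 284.
Step 1: Take 1/3: 284 * 1/3 = 284/3
Step 2: Split 1:5, first share = 284/3 * 1/6 = 142/9
Step 3: Inverse prop: k = (142/9)*7; new y = k/10 = 142/9*7/10 = 497/45
Final result = 497/45

497/45


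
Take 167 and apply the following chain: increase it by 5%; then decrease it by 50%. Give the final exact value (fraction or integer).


Start with 167.
Step 1: Increase by 5%: 167 * 105/100 = 3507/20
Step 2: Decrease by 50%: 3507/20 * 50/100 = 3507/40
Final result = 3507/40

3507/40


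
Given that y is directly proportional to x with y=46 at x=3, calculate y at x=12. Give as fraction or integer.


Direct proportion: y = kx
Find k: k = 46/3 = 46/3
Compute y at x=12: y = 46/3 * 12
y = 184

184


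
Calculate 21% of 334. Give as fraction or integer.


Compute 21% of 334
Convert percentage: 21% = 21/100
Multiply: 334 * 21/100
= 7014/100
= 3507/50

3507/50


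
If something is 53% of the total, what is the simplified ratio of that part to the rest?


Part = 53%, Remainder = 47%
Ratio = 53:47
GCD(53, 47) = 1
Simplify: 53:47 = 53:47

53:47


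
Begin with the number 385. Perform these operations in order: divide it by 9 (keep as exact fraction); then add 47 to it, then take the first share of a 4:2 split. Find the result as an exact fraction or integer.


Start with 385.
Step 1: Divide by 9: 385 / 9 = 385/9
Step 2: Add 47: 385/9+47=808/9; split 4:2 first = 808/9*4/6 = 1616/27
Final result = 1616/27

1616/27


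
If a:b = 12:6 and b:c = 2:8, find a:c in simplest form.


Given a:b = 12:6 and b:c = 2:8
Make b consistent. Multiply first ratio by 2: a:b = 24:12
Multiply second ratio by 6: b:c = 12:48
Now b = 12 in both, so a:b:c = 24:12:48
Therefore a:c = 24:48
Simplify by GCD: a:c = 1:2

1:2


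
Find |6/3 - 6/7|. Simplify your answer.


Simplify: 6/3 = 2 and 6/7 = 6/7
Find common denominator: LCD = 7
Convert: 14/7 and 6/7
Difference = |14 - 6|/7 = 8/7
Simplified = 8/7

8/7


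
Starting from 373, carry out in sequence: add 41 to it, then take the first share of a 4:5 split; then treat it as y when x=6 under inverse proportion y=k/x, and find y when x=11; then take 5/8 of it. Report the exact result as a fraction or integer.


Start with 373.
Step 1: Add 41: 373+41=414; split 4:5 first = 414*4/9 = 184
Step 2: Inverse prop: k = (184)*6; new y = k/11 = 184*6/11 = 1104/11
Step 3: Take 5/8: 1104/11 * 5/8 = 690/11
Final result = 690/11

690/11


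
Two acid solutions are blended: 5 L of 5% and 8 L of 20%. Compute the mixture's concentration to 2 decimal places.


Solute in mixture 1 = 5% of 5 L = 5*5/100 = 1/4 L
Solute in mixture 2 = 20% of 8 L = 8*20/100 = 8/5 L
Total solute = 1/4 + 8/5 = 37/20 L
Total volume = 5 + 8 = 13 L
Final concentration = 37/20/13 * 100 = 14.23%

14.23


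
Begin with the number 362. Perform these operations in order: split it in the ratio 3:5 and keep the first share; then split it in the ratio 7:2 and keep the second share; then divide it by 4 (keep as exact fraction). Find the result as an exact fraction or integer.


Start with 362.
Step 1: Split 3:5, first share = 362 * 3/8 = 543/4
Step 2: Split 7:2, second share = 543/4 * 2/9 = 181/6
Step 3: Divide by 4: 181/6 / 4 = 181/24
Final result = 181/24

181/24


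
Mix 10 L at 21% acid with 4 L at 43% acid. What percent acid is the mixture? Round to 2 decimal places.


Solute in mixture 1 = 21% of 10 L = 10*21/100 = 21/10 L
Solute in mixture 2 = 43% of 4 L = 4*43/100 = 43/25 L
Total solute = 21/10 + 43/25 = 191/50 L
Total volume = 10 + 4 = 14 L
Final concentration = 191/50/14 * 100 = 27.29%

27.29
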